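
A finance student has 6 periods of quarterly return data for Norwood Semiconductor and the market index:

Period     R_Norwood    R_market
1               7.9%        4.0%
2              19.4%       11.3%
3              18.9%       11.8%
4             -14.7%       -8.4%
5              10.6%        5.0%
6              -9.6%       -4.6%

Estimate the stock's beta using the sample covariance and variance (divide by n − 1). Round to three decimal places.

Mean R_i = (7.9 + 19.4 + 18.9 − 14.7 + 10.6 − 9.6) / 6 = 5.4167%
Mean R_m = (4.0 + 11.3 + 11.8 − 8.4 + 5.0 − 4.6) / 6 = 3.1833%
Σ(R_i − R̄_i)(R_m − R̄_m) = 591.0217  ⇒  Cov = 591.0217 / 5 = 118.2043
Σ(R_m − R̄_m)² = 338.8483  ⇒  Var(R_m) = 338.8483 / 5 = 67.7697
β = Cov / Var(R_m) = 118.2043 / 67.7697 = 1.7442

1.744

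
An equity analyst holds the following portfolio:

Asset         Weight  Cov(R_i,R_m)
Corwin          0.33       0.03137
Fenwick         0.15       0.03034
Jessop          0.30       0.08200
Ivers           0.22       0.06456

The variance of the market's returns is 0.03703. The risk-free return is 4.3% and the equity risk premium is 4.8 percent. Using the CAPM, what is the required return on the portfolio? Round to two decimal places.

β_Corwin = 0.03137 / 0.03703 = 0.8472
β_Fenwick = 0.03034 / 0.03703 = 0.8193
β_Jessop = 0.08200 / 0.03703 = 2.2144
β_Ivers = 0.06456 / 0.03703 = 1.7435
β_P = Σ w_i β_i = 0.33×0.8472 + 0.15×0.8193 + 0.30×2.2144 + 0.22×1.7435 = 1.4504
E(R_P) = R_f + β_P × MRP = 4.3% + 1.4504 × 4.8% = 11.26%

11.26%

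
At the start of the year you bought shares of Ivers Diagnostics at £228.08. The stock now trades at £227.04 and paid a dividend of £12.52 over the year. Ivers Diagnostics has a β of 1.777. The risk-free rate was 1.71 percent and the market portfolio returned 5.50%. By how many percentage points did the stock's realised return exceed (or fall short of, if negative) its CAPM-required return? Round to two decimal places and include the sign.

-3.41%

Realised HPR = (P1 + D1 − P0) / P0 = (227.04 + 12.52 − 228.08) / 228.08 = 11.48 / 228.08 = 5.0333%
MRP = 5.50% − 1.71% = 3.79%
CAPM required = R_f + β·MRP = 1.71% + 1.777 × 3.79% = 8.44483%
α = realised − required = 5.0333% − 8.44483% = -3.41%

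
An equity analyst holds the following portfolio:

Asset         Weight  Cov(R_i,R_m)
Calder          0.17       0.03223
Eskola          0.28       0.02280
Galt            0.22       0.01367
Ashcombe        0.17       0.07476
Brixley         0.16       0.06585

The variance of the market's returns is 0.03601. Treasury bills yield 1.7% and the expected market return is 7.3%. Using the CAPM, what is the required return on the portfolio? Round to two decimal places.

7.63%

β_Calder = 0.03223 / 0.03601 = 0.8950
β_Eskola = 0.02280 / 0.03601 = 0.6332
β_Galt = 0.01367 / 0.03601 = 0.3796
β_Ashcombe = 0.07476 / 0.03601 = 2.0761
β_Brixley = 0.06585 / 0.03601 = 1.8287
β_P = Σ w_i β_i = 0.17×0.8950 + 0.28×0.6332 + 0.22×0.3796 + 0.17×2.0761 + 0.16×1.8287 = 1.0585
MRP = 7.3% − 1.7% = 5.60%
E(R_P) = R_f + β_P × MRP = 1.7% + 1.0585 × 5.6% = 7.63%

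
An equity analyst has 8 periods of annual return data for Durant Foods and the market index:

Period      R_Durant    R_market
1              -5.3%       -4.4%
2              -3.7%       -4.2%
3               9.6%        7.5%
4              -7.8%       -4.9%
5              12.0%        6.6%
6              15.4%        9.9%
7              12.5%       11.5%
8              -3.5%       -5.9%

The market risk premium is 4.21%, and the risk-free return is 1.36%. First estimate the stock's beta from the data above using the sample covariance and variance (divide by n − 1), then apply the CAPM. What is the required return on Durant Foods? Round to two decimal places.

Mean R_i = (-5.3 − 3.7 + 9.6 − 7.8 + 12.0 + 15.4 + 12.5 − 3.5) / 8 = 3.6500%
Mean R_m = (-4.4 − 4.2 + 7.5 − 4.9 + 6.6 + 9.9 + 11.5 − 5.9) / 8 = 2.0125%
Σ(R_i − R̄_i)(R_m − R̄_m) = 486.3750  ⇒  Cov = 486.3750 / 7 = 69.4821
Σ(R_m − R̄_m)² = 393.4888  ⇒  Var(R_m) = 393.4888 / 7 = 56.2127
β = Cov / Var(R_m) = 69.4821 / 56.2127 = 1.2361
E(R) = R_f + β × MRP = 1.36% + 1.2361 × 4.21% = 6.56%

6.56%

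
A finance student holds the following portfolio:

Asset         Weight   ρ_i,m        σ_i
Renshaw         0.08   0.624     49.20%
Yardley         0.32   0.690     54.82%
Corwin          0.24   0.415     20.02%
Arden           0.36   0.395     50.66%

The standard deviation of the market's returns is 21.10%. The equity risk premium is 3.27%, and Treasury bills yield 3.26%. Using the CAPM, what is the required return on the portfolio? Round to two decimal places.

6.94%

β_Renshaw = 0.624 × 49.20% / 21.10% = 1.4550
β_Yardley = 0.690 × 54.82% / 21.10% = 1.7927
β_Corwin = 0.415 × 20.02% / 21.10% = 0.3938
β_Arden = 0.395 × 50.66% / 21.10% = 0.9484
β_P = Σ w_i β_i = 0.08×1.4550 + 0.32×1.7927 + 0.24×0.3938 + 0.36×0.9484 = 1.1260
E(R_P) = R_f + β_P × MRP = 3.26% + 1.1260 × 3.27% = 6.94%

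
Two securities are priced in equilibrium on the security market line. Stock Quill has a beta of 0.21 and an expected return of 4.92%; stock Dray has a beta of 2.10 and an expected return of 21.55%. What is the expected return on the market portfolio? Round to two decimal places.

Both satisfy E(R) = R_f + β·MRP, so the slope of the SML is
MRP = (21.55% − 4.92%) / (2.10 − 0.21) = 16.63% / 1.89 = 8.7989%
R_f = E(R_Quill) − β_Quill·MRP = 4.92% − 0.21 × 8.7989% = 3.0722%
E(R_m) = R_f + MRP = 3.0722% + 8.7989% = 11.87%

11.87%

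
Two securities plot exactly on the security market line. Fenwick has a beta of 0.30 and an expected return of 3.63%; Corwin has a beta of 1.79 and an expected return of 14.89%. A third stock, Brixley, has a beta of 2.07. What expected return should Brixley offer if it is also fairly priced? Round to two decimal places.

MRP (SML slope) = (14.89% − 3.63%) / (1.79 − 0.30) = 11.26% / 1.49 = 7.5570%
R_f (intercept) = 3.63% − 0.30 × 7.5570% = 1.3629%
E(R_Brixley) = R_f + β × MRP = 1.3629% + 2.07 × 7.5570% = 17.01%

17.01%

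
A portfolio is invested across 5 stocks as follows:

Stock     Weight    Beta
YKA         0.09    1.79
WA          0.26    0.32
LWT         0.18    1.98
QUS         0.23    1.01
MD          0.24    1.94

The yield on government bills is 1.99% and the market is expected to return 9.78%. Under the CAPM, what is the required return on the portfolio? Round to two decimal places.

β_P = Σ w_i β_i = 0.09×1.79 + 0.26×0.32 + 0.18×1.98 + 0.23×1.01 + 0.24×1.94 = 1.2986
MRP = 9.78% − 1.99% = 7.79%
E(R_P) = R_f + β_P × MRP = 1.99% + 1.2986 × 7.79% = 12.11%

12.11%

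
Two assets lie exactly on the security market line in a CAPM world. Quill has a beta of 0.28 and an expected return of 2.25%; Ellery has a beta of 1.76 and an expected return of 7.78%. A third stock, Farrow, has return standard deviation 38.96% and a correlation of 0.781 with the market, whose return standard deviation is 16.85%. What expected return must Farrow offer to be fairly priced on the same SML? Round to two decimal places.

MRP = (7.78% − 2.25%) / (1.76 − 0.28) = 3.7365%
R_f = 2.25% − 0.28 × 3.7365% = 1.2038%
β_Farrow = ρ·σ_i/σ_m = 0.781 × 38.96 / 16.85 = 1.8058
E(R_Farrow) = R_f + β × MRP = 1.2038% + 1.8058 × 3.7365% = 7.95%

7.95%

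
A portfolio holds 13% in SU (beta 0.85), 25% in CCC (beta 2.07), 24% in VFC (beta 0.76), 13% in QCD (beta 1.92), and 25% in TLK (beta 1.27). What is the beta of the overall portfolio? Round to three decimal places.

β_P = Σ w_i β_i = 0.13×0.85 + 0.25×2.07 + 0.24×0.76 + 0.13×1.92 + 0.25×1.27 = 1.3775

1.378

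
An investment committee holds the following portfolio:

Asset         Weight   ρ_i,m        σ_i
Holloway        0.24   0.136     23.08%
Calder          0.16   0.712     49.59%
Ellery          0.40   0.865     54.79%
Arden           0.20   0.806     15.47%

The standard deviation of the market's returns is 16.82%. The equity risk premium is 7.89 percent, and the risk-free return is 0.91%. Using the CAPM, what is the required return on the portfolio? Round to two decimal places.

13.98%

β_Holloway = 0.136 × 23.08% / 16.82% = 0.1866
β_Calder = 0.712 × 49.59% / 16.82% = 2.0992
β_Ellery = 0.865 × 54.79% / 16.82% = 2.8177
β_Arden = 0.806 × 15.47% / 16.82% = 0.7413
β_P = Σ w_i β_i = 0.24×0.1866 + 0.16×2.0992 + 0.40×2.8177 + 0.20×0.7413 = 1.6560
E(R_P) = R_f + β_P × MRP = 0.91% + 1.6560 × 7.89% = 13.98%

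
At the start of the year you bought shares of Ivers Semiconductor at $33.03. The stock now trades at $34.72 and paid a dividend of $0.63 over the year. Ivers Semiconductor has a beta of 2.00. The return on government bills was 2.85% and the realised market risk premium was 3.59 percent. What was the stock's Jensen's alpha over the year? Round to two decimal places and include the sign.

-3.01%

Realised HPR = (P1 + D1 − P0) / P0 = (34.72 + 0.63 − 33.03) / 33.03 = 2.32 / 33.03 = 7.0239%
CAPM required = R_f + β·MRP = 2.85% + 2.00 × 3.59% = 10.0300%
α = realised − required = 7.0239% − 10.0300% = -3.01%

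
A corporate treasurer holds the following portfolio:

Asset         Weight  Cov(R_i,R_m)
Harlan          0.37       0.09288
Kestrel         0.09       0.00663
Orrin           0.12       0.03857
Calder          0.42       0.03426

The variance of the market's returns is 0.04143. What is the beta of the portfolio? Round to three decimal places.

β_Harlan = 0.09288 / 0.04143 = 2.2419
β_Kestrel = 0.00663 / 0.04143 = 0.1600
β_Orrin = 0.03857 / 0.04143 = 0.9310
β_Calder = 0.03426 / 0.04143 = 0.8269
β_P = Σ w_i β_i = 0.37×2.2419 + 0.09×0.1600 + 0.12×0.9310 + 0.42×0.8269 = 1.3029

1.303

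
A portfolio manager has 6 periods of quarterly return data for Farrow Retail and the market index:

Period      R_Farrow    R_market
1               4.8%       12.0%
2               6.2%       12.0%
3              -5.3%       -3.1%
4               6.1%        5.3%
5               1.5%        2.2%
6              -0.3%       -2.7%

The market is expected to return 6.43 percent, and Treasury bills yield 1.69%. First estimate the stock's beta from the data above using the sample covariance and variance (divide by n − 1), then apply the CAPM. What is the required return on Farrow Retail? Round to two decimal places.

Mean R_i = (4.8 + 6.2 − 5.3 + 6.1 + 1.5 − 0.3) / 6 = 2.1667%
Mean R_m = (12.0 + 12.0 − 3.1 + 5.3 + 2.2 − 2.7) / 6 = 4.2833%
Σ(R_i − R̄_i)(R_m − R̄_m) = 129.1867  ⇒  Cov = 129.1867 / 5 = 25.8373
Σ(R_m − R̄_m)² = 227.7483  ⇒  Var(R_m) = 227.7483 / 5 = 45.5497
β = Cov / Var(R_m) = 25.8373 / 45.5497 = 0.5672
MRP = 6.43% − 1.69% = 4.74%
E(R) = R_f + β × MRP = 1.69% + 0.5672 × 4.74% = 4.38%

4.38%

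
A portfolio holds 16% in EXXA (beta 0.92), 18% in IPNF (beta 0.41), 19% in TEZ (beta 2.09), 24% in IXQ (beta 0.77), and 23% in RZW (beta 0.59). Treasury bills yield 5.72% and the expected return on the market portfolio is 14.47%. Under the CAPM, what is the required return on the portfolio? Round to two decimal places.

β_P = Σ w_i β_i = 0.16×0.92 + 0.18×0.41 + 0.19×2.09 + 0.24×0.77 + 0.23×0.59 = 0.9386
MRP = 14.47% − 5.72% = 8.75%
E(R_P) = R_f + β_P × MRP = 5.72% + 0.9386 × 8.75% = 13.93%

13.93%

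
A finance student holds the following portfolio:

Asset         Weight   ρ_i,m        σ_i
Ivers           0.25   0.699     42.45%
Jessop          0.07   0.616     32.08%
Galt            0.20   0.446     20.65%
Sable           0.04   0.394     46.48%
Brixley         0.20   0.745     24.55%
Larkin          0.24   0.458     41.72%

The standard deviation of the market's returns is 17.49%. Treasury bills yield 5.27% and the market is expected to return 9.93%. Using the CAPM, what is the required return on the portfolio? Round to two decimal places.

β_Ivers = 0.699 × 42.45% / 17.49% = 1.6965
β_Jessop = 0.616 × 32.08% / 17.49% = 1.1299
β_Galt = 0.446 × 20.65% / 17.49% = 0.5266
β_Sable = 0.394 × 46.48% / 17.49% = 1.0471
β_Brixley = 0.745 × 24.55% / 17.49% = 1.0457
β_Larkin = 0.458 × 41.72% / 17.49% = 1.0925
β_P = Σ w_i β_i = 0.25×1.6965 + 0.07×1.1299 + 0.20×0.5266 + 0.04×1.0471 + 0.20×1.0457 + 0.24×1.0925 = 1.1218
MRP = 9.93% − 5.27% = 4.66%
E(R_P) = R_f + β_P × MRP = 5.27% + 1.1218 × 4.66% = 10.50%

10.50%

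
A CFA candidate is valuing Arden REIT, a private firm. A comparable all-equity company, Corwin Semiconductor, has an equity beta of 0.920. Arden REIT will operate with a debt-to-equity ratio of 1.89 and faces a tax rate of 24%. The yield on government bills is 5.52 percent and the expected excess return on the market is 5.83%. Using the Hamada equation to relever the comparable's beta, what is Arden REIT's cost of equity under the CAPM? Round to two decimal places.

β_L = β_U × [1 + (1 − t)(D/E)] = 0.920 × [1 + (1 − 0.24) × 1.89]
    = 0.920 × [1 + 0.76 × 1.89] = 0.920 × 2.4364 = 2.2415
E(R) = R_f + β_L × MRP = 5.52% + 2.2415 × 5.83% = 18.59%

18.59%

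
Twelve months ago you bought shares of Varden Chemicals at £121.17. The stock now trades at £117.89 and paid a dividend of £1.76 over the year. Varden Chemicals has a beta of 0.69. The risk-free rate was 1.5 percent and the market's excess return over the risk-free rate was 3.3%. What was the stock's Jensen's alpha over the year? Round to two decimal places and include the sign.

Realised HPR = (P1 + D1 − P0) / P0 = (117.89 + 1.76 − 121.17) / 121.17 = -1.52 / 121.17 = -1.2544%
CAPM required = R_f + β·MRP = 1.5% + 0.69 × 3.3% = 3.7770%
α = realised − required = -1.2544% − 3.7770% = -5.03%

-5.03%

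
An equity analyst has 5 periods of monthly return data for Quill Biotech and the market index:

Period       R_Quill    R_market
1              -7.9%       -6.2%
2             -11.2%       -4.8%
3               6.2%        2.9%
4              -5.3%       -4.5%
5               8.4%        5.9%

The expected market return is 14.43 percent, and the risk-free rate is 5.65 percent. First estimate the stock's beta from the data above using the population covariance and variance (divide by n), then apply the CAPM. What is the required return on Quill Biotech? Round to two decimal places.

Mean R_i = (-7.9 − 11.2 + 6.2 − 5.3 + 8.4) / 5 = -1.9600%
Mean R_m = (-6.2 − 4.8 + 2.9 − 4.5 + 5.9) / 5 = -1.3400%
Σ(R_i − R̄_i)(R_m − R̄_m) = 180.9980  ⇒  Cov = 180.9980 / 5 = 36.1996
Σ(R_m − R̄_m)² = 115.9720  ⇒  Var(R_m) = 115.9720 / 5 = 23.1944
β = Cov / Var(R_m) = 36.1996 / 23.1944 = 1.5607
MRP = 14.43% − 5.65% = 8.78%
E(R) = R_f + β × MRP = 5.65% + 1.5607 × 8.78% = 19.35%

19.35%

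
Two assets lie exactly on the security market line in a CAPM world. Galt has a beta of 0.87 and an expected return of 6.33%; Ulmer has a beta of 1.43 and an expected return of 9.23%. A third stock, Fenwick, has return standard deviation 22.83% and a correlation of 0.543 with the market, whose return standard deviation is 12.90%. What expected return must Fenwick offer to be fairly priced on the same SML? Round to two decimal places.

6.80%

MRP = (9.23% − 6.33%) / (1.43 − 0.87) = 5.1786%
R_f = 6.33% − 0.87 × 5.1786% = 1.8246%
β_Fenwick = ρ·σ_i/σ_m = 0.543 × 22.83 / 12.90 = 0.9610
E(R_Fenwick) = R_f + β × MRP = 1.8246% + 0.9610 × 5.1786% = 6.80%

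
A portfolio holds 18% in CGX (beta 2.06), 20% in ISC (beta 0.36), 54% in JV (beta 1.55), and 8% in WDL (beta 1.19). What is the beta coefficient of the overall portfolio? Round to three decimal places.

1.375

β_P = Σ w_i β_i = 0.18×2.06 + 0.20×0.36 + 0.54×1.55 + 0.08×1.19 = 1.3750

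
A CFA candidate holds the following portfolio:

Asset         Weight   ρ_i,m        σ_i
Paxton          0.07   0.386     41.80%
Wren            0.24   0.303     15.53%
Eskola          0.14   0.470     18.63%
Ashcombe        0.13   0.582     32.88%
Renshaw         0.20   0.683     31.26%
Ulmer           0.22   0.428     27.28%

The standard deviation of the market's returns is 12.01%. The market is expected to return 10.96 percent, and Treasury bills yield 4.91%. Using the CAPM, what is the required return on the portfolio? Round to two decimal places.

11.36%

β_Paxton = 0.386 × 41.80% / 12.01% = 1.3434
β_Wren = 0.303 × 15.53% / 12.01% = 0.3918
β_Eskola = 0.470 × 18.63% / 12.01% = 0.7291
β_Ashcombe = 0.582 × 32.88% / 12.01% = 1.5934
β_Renshaw = 0.683 × 31.26% / 12.01% = 1.7777
β_Ulmer = 0.428 × 27.28% / 12.01% = 0.9722
β_P = Σ w_i β_i = 0.07×1.3434 + 0.24×0.3918 + 0.14×0.7291 + 0.13×1.5934 + 0.20×1.7777 + 0.22×0.9722 = 1.0667
MRP = 10.96% − 4.91% = 6.05%
E(R_P) = R_f + β_P × MRP = 4.91% + 1.0667 × 6.05% = 11.36%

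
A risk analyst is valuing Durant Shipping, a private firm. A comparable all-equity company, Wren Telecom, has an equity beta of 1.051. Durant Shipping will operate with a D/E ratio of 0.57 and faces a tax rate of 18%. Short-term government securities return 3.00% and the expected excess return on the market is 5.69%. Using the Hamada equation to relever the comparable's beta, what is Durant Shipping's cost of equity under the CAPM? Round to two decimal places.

11.78%

β_L = β_U × [1 + (1 − t)(D/E)] = 1.051 × [1 + (1 − 0.18) × 0.57]
    = 1.051 × [1 + 0.82 × 0.57] = 1.051 × 1.4674 = 1.5422
E(R) = R_f + β_L × MRP = 3.00% + 1.5422 × 5.69% = 11.78%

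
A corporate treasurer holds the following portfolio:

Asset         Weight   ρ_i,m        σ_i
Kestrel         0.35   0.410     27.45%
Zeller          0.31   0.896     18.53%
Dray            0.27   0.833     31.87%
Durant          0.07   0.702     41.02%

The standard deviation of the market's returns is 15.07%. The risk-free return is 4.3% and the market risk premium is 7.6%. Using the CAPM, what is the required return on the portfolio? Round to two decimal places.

13.51%

β_Kestrel = 0.410 × 27.45% / 15.07% = 0.7468
β_Zeller = 0.896 × 18.53% / 15.07% = 1.1017
β_Dray = 0.833 × 31.87% / 15.07% = 1.7616
β_Durant = 0.702 × 41.02% / 15.07% = 1.9108
β_P = Σ w_i β_i = 0.35×0.7468 + 0.31×1.1017 + 0.27×1.7616 + 0.07×1.9108 = 1.2123
E(R_P) = R_f + β_P × MRP = 4.3% + 1.2123 × 7.6% = 13.51%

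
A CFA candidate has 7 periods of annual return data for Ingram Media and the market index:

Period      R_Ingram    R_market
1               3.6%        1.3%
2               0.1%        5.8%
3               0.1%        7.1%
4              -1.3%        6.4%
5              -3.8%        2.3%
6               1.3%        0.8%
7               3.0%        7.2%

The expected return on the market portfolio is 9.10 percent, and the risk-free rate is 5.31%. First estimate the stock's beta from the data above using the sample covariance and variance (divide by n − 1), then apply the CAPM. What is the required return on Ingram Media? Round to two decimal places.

Mean R_i = (3.6 + 0.1 + 0.1 − 1.3 − 3.8 + 1.3 + 3.0) / 7 = 0.4286%
Mean R_m = (1.3 + 5.8 + 7.1 + 6.4 + 2.3 + 0.8 + 7.2) / 7 = 4.4143%
Σ(R_i − R̄_i)(R_m − R̄_m) = -1.6929  ⇒  Cov = -1.6929 / 6 = -0.2822
Σ(R_m − R̄_m)² = 48.0686  ⇒  Var(R_m) = 48.0686 / 6 = 8.0114
β = Cov / Var(R_m) = -0.2822 / 8.0114 = -0.0352
MRP = 9.10% − 5.31% = 3.79%
E(R) = R_f + β × MRP = 5.31% + -0.0352 × 3.79% = 5.18%

5.18%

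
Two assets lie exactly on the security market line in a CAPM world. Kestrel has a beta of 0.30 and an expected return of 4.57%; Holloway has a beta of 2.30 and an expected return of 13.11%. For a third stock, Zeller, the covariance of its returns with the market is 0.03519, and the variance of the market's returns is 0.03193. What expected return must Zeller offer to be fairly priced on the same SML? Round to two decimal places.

7.99%

MRP = (13.11% − 4.57%) / (2.30 − 0.30) = 4.2700%
R_f = 4.57% − 0.30 × 4.2700% = 3.2890%
β_Zeller = Cov / Var(R_m) = 0.03519 / 0.03193 = 1.1021
E(R_Zeller) = R_f + β × MRP = 3.2890% + 1.1021 × 4.2700% = 7.99%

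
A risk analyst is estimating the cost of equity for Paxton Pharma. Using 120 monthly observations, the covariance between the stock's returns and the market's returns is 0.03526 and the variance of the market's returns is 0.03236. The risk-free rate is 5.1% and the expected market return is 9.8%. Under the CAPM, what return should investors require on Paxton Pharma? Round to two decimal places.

10.22%

β = Cov(R_i, R_m) / Var(R_m) = 0.03526 / 0.03236 = 1.0896
MRP = 9.8% − 5.1% = 4.70%
E(R) = R_f + β × MRP = 5.1% + 1.0896 × 4.7% = 10.22%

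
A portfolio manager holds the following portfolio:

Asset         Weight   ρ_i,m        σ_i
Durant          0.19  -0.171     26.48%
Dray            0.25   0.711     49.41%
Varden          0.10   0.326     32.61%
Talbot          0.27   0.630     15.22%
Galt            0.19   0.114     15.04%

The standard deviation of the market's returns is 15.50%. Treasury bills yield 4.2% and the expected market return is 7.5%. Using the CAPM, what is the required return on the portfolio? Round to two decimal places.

6.73%

β_Durant = -0.171 × 26.48% / 15.50% = -0.2921
β_Dray = 0.711 × 49.41% / 15.50% = 2.2665
β_Varden = 0.326 × 32.61% / 15.50% = 0.6859
β_Talbot = 0.630 × 15.22% / 15.50% = 0.6186
β_Galt = 0.114 × 15.04% / 15.50% = 0.1106
β_P = Σ w_i β_i = 0.19×-0.2921 + 0.25×2.2665 + 0.10×0.6859 + 0.27×0.6186 + 0.19×0.1106 = 0.7678
MRP = 7.5% − 4.2% = 3.30%
E(R_P) = R_f + β_P × MRP = 4.2% + 0.7678 × 3.3% = 6.73%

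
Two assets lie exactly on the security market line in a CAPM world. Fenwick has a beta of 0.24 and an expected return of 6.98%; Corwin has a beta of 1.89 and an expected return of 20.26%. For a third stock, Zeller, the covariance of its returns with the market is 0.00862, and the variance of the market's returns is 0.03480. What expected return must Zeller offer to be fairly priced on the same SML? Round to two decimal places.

7.04%

MRP = (20.26% − 6.98%) / (1.89 − 0.24) = 8.0485%
R_f = 6.98% − 0.24 × 8.0485% = 5.0484%
β_Zeller = Cov / Var(R_m) = 0.00862 / 0.03480 = 0.2477
E(R_Zeller) = R_f + β × MRP = 5.0484% + 0.2477 × 8.0485% = 7.04%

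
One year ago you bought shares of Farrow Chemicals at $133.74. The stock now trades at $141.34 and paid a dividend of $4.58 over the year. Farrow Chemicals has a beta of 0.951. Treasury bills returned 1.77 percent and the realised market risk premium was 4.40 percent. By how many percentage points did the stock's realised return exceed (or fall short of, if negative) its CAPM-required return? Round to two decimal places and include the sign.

Realised HPR = (P1 + D1 − P0) / P0 = (141.34 + 4.58 − 133.74) / 133.74 = 12.18 / 133.74 = 9.1072%
CAPM required = R_f + β·MRP = 1.77% + 0.951 × 4.40% = 5.95440%
α = realised − required = 9.1072% − 5.95440% = +3.15%

+3.15%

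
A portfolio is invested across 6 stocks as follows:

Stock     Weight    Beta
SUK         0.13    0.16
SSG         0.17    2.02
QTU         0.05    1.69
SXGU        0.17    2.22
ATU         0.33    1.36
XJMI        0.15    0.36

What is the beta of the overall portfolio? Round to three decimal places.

β_P = Σ w_i β_i = 0.13×0.16 + 0.17×2.02 + 0.05×1.69 + 0.17×2.22 + 0.33×1.36 + 0.15×0.36 = 1.3289

1.329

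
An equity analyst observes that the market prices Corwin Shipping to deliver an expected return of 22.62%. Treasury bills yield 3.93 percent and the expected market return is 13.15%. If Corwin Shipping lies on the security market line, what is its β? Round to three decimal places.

MRP = 13.15% − 3.93% = 9.22%
β = (E(R) − R_f) / MRP = (22.62% − 3.93%) / 9.22% = 18.69% / 9.22% = 2.027

2.027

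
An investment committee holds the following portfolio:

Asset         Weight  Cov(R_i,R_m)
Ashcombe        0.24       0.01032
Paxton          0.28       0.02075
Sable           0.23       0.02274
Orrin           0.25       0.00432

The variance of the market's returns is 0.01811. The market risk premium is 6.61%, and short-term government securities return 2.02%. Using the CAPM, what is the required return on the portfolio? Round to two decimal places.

7.35%

β_Ashcombe = 0.01032 / 0.01811 = 0.5699
β_Paxton = 0.02075 / 0.01811 = 1.1458
β_Sable = 0.02274 / 0.01811 = 1.2557
β_Orrin = 0.00432 / 0.01811 = 0.2385
β_P = Σ w_i β_i = 0.24×0.5699 + 0.28×1.1458 + 0.23×1.2557 + 0.25×0.2385 = 0.8060
E(R_P) = R_f + β_P × MRP = 2.02% + 0.8060 × 6.61% = 7.35%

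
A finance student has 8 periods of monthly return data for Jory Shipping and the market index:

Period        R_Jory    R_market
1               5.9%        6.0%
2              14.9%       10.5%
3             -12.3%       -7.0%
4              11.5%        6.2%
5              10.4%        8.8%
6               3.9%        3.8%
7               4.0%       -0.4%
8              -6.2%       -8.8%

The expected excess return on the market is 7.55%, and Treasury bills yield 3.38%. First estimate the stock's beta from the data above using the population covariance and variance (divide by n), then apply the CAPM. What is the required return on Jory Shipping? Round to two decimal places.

Mean R_i = (5.9 + 14.9 − 12.3 + 11.5 + 10.4 + 3.9 + 4.0 − 6.2) / 8 = 4.0125%
Mean R_m = (6.0 + 10.5 − 7.0 + 6.2 + 8.8 + 3.8 − 0.4 − 8.8) / 8 = 2.3875%
Σ(R_i − R̄_i)(R_m − R̄_m) = 431.9113  ⇒  Cov = 431.9113 / 8 = 53.9889
Σ(R_m − R̄_m)² = 357.5688  ⇒  Var(R_m) = 357.5688 / 8 = 44.6961
β = Cov / Var(R_m) = 53.9889 / 44.6961 = 1.2079
E(R) = R_f + β × MRP = 3.38% + 1.2079 × 7.55% = 12.50%

12.50%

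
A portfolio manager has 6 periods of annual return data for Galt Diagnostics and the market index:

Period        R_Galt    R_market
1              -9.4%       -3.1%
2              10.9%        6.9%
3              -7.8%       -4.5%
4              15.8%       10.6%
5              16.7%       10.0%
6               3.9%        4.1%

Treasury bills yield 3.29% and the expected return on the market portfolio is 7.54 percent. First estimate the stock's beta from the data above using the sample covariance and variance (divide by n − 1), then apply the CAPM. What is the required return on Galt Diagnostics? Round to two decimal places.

Mean R_i = (-9.4 + 10.9 − 7.8 + 15.8 + 16.7 + 3.9) / 6 = 5.0167%
Mean R_m = (-3.1 + 6.9 − 4.5 + 10.6 + 10.0 + 4.1) / 6 = 4.0000%
Σ(R_i − R̄_i)(R_m − R̄_m) = 369.5200  ⇒  Cov = 369.5200 / 5 = 73.9040
Σ(R_m − R̄_m)² = 210.6400  ⇒  Var(R_m) = 210.6400 / 5 = 42.1280
β = Cov / Var(R_m) = 73.9040 / 42.1280 = 1.7543
MRP = 7.54% − 3.29% = 4.25%
E(R) = R_f + β × MRP = 3.29% + 1.7543 × 4.25% = 10.75%

10.75%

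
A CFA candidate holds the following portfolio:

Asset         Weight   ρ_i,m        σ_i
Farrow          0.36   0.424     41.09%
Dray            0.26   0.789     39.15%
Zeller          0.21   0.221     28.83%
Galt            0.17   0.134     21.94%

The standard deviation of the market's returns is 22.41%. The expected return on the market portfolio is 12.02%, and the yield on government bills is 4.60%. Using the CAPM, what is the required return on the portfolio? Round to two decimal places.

9.94%

β_Farrow = 0.424 × 41.09% / 22.41% = 0.7774
β_Dray = 0.789 × 39.15% / 22.41% = 1.3784
β_Zeller = 0.221 × 28.83% / 22.41% = 0.2843
β_Galt = 0.134 × 21.94% / 22.41% = 0.1312
β_P = Σ w_i β_i = 0.36×0.7774 + 0.26×1.3784 + 0.21×0.2843 + 0.17×0.1312 = 0.7203
MRP = 12.02% − 4.60% = 7.42%
E(R_P) = R_f + β_P × MRP = 4.60% + 0.7203 × 7.42% = 9.94%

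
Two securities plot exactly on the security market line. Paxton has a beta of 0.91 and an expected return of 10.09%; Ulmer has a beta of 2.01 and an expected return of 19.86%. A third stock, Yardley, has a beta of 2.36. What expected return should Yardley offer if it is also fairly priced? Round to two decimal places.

MRP (SML slope) = (19.86% − 10.09%) / (2.01 − 0.91) = 9.77% / 1.10 = 8.8818%
R_f (intercept) = 10.09% − 0.91 × 8.8818% = 2.0076%
E(R_Yardley) = R_f + β × MRP = 2.0076% + 2.36 × 8.8818% = 22.97%

22.97%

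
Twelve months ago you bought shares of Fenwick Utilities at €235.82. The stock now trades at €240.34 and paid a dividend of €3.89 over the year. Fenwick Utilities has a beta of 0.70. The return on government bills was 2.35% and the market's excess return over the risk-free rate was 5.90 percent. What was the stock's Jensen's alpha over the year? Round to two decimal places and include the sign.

-2.91%

Realised HPR = (P1 + D1 − P0) / P0 = (240.34 + 3.89 − 235.82) / 235.82 = 8.41 / 235.82 = 3.5663%
CAPM required = R_f + β·MRP = 2.35% + 0.70 × 5.90% = 6.4800%
α = realised − required = 3.5663% − 6.4800% = -2.91%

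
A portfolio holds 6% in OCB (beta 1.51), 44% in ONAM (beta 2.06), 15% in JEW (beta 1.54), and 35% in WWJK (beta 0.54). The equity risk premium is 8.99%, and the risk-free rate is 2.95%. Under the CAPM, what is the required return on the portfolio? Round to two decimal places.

15.69%

β_P = Σ w_i β_i = 0.06×1.51 + 0.44×2.06 + 0.15×1.54 + 0.35×0.54 = 1.4170
E(R_P) = R_f + β_P × MRP = 2.95% + 1.4170 × 8.99% = 15.69%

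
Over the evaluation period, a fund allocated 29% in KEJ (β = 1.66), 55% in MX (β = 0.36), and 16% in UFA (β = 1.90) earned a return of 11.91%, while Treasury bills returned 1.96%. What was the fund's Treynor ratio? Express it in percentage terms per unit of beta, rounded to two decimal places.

β_P = 0.29×1.66 + 0.55×0.36 + 0.16×1.90 = 0.9834
Treynor = (R_P − R_f) / β_P = (11.91% − 1.96%) / 0.9834 = 9.95% / 0.9834 = 10.12%

10.12%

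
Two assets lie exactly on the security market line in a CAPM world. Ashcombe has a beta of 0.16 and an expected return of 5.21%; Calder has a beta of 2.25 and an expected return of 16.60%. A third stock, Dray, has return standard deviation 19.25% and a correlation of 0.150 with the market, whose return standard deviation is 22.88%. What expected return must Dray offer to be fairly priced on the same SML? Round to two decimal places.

5.03%

MRP = (16.60% − 5.21%) / (2.25 − 0.16) = 5.4498%
R_f = 5.21% − 0.16 × 5.4498% = 4.3380%
β_Dray = ρ·σ_i/σ_m = 0.150 × 19.25 / 22.88 = 0.1262
E(R_Dray) = R_f + β × MRP = 4.3380% + 0.1262 × 5.4498% = 5.03%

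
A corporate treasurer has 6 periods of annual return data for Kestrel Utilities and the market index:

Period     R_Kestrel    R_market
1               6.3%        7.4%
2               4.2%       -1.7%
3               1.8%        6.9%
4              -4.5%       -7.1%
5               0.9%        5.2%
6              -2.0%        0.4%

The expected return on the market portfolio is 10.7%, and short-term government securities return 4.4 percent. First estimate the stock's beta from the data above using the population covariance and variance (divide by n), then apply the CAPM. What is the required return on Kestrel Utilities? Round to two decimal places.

7.32%

Mean R_i = (6.3 + 4.2 + 1.8 − 4.5 + 0.9 − 2.0) / 6 = 1.1167%
Mean R_m = (7.4 − 1.7 + 6.9 − 7.1 + 5.2 + 0.4) / 6 = 1.8500%
Σ(R_i − R̄_i)(R_m − R̄_m) = 75.3350  ⇒  Cov = 75.3350 / 6 = 12.5558
Σ(R_m − R̄_m)² = 162.3350  ⇒  Var(R_m) = 162.3350 / 6 = 27.0558
β = Cov / Var(R_m) = 12.5558 / 27.0558 = 0.4641
MRP = 10.7% − 4.4% = 6.30%
E(R) = R_f + β × MRP = 4.4% + 0.4641 × 6.3% = 7.32%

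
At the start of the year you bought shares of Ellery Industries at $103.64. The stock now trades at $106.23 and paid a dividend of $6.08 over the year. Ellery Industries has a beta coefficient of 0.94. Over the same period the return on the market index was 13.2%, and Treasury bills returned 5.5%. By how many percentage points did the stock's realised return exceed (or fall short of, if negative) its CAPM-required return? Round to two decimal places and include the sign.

-4.37%

Realised HPR = (P1 + D1 − P0) / P0 = (106.23 + 6.08 − 103.64) / 103.64 = 8.67 / 103.64 = 8.3655%
MRP = 13.2% − 5.5% = 7.70%
CAPM required = R_f + β·MRP = 5.5% + 0.94 × 7.7% = 12.7380%
α = realised − required = 8.3655% − 12.7380% = -4.37%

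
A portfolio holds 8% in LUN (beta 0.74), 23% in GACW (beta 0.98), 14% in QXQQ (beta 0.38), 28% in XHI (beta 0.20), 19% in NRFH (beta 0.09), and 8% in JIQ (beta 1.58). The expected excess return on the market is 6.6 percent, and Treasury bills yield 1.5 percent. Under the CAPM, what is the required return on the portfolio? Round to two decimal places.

β_P = Σ w_i β_i = 0.08×0.74 + 0.23×0.98 + 0.14×0.38 + 0.28×0.20 + 0.19×0.09 + 0.08×1.58 = 0.5373
E(R_P) = R_f + β_P × MRP = 1.5% + 0.5373 × 6.6% = 5.05%

5.05%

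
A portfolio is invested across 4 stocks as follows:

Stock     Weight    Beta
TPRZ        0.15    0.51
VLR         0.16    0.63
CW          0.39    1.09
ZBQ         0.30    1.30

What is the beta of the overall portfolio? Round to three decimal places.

0.992

β_P = Σ w_i β_i = 0.15×0.51 + 0.16×0.63 + 0.39×1.09 + 0.30×1.30 = 0.9924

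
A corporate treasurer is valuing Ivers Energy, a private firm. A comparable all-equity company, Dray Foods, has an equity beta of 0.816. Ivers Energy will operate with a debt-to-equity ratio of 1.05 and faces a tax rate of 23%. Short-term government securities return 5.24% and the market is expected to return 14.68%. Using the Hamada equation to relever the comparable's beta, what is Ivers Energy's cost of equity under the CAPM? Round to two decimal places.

19.17%

β_L = β_U × [1 + (1 − t)(D/E)] = 0.816 × [1 + (1 − 0.23) × 1.05]
    = 0.816 × [1 + 0.77 × 1.05] = 0.816 × 1.8085 = 1.4757
MRP = 14.68% − 5.24% = 9.44%
E(R) = R_f + β_L × MRP = 5.24% + 1.4757 × 9.44% = 19.17%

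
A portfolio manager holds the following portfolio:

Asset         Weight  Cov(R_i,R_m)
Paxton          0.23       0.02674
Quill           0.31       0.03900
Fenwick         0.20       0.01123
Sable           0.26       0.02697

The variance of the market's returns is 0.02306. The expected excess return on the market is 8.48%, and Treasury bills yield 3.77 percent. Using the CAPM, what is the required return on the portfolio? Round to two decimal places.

β_Paxton = 0.02674 / 0.02306 = 1.1596
β_Quill = 0.03900 / 0.02306 = 1.6912
β_Fenwick = 0.01123 / 0.02306 = 0.4870
β_Sable = 0.02697 / 0.02306 = 1.1696
β_P = Σ w_i β_i = 0.23×1.1596 + 0.31×1.6912 + 0.20×0.4870 + 0.26×1.1696 = 1.1925
E(R_P) = R_f + β_P × MRP = 3.77% + 1.1925 × 8.48% = 13.88%

13.88%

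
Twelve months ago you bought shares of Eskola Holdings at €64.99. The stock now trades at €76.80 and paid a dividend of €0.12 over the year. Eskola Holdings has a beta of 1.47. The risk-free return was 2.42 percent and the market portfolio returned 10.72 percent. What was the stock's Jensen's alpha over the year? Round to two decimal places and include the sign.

Realised HPR = (P1 + D1 − P0) / P0 = (76.80 + 0.12 − 64.99) / 64.99 = 11.93 / 64.99 = 18.3567%
MRP = 10.72% − 2.42% = 8.30%
CAPM required = R_f + β·MRP = 2.42% + 1.47 × 8.30% = 14.6210%
α = realised − required = 18.3567% − 14.6210% = +3.74%

+3.74%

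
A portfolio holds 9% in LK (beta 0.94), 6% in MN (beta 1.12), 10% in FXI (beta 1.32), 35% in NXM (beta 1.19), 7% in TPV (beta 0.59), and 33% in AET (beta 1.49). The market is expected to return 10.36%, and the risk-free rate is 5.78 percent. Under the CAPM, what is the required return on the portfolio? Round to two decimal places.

11.43%

β_P = Σ w_i β_i = 0.09×0.94 + 0.06×1.12 + 0.10×1.32 + 0.35×1.19 + 0.07×0.59 + 0.33×1.49 = 1.2333
MRP = 10.36% − 5.78% = 4.58%
E(R_P) = R_f + β_P × MRP = 5.78% + 1.2333 × 4.58% = 11.43%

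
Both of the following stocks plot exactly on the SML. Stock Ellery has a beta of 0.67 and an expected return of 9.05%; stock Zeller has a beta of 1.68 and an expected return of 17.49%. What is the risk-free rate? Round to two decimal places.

3.45%

Both satisfy E(R) = R_f + β·MRP, so the slope of the SML is
MRP = (17.49% − 9.05%) / (1.68 − 0.67) = 8.44% / 1.01 = 8.3564%
R_f = E(R_Ellery) − β_Ellery·MRP = 9.05% − 0.67 × 8.3564% = 3.4512%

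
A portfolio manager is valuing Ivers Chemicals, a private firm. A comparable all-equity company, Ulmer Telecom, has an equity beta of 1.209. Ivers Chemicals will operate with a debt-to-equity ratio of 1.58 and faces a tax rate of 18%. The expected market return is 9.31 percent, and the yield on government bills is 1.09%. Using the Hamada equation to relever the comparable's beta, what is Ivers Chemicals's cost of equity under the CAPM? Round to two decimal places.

β_L = β_U × [1 + (1 − t)(D/E)] = 1.209 × [1 + (1 − 0.18) × 1.58]
    = 1.209 × [1 + 0.82 × 1.58] = 1.209 × 2.2956 = 2.7754
MRP = 9.31% − 1.09% = 8.22%
E(R) = R_f + β_L × MRP = 1.09% + 2.7754 × 8.22% = 23.90%

23.90%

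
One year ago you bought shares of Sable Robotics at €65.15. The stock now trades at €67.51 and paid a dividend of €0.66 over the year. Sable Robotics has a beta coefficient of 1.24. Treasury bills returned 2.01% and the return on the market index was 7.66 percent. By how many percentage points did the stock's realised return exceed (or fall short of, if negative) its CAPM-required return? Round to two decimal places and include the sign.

-4.38%

Realised HPR = (P1 + D1 − P0) / P0 = (67.51 + 0.66 − 65.15) / 65.15 = 3.02 / 65.15 = 4.6355%
MRP = 7.66% − 2.01% = 5.65%
CAPM required = R_f + β·MRP = 2.01% + 1.24 × 5.65% = 9.0160%
α = realised − required = 4.6355% − 9.0160% = -4.38%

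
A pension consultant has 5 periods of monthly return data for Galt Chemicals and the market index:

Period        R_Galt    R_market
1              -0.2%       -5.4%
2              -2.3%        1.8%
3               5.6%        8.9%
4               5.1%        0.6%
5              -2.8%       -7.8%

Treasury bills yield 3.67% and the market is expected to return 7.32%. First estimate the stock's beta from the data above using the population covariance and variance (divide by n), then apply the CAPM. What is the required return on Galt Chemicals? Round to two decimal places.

5.23%

Mean R_i = (-0.2 − 2.3 + 5.6 + 5.1 − 2.8) / 5 = 1.0800%
Mean R_m = (-5.4 + 1.8 + 8.9 + 0.6 − 7.8) / 5 = -0.3800%
Σ(R_i − R̄_i)(R_m − R̄_m) = 73.7320  ⇒  Cov = 73.7320 / 5 = 14.7464
Σ(R_m − R̄_m)² = 172.0880  ⇒  Var(R_m) = 172.0880 / 5 = 34.4176
β = Cov / Var(R_m) = 14.7464 / 34.4176 = 0.4285
MRP = 7.32% − 3.67% = 3.65%
E(R) = R_f + β × MRP = 3.67% + 0.4285 × 3.65% = 5.23%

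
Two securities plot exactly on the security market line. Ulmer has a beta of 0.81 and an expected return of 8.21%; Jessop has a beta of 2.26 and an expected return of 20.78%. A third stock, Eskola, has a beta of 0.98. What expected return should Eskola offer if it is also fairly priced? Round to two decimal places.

9.68%

MRP (SML slope) = (20.78% − 8.21%) / (2.26 − 0.81) = 12.57% / 1.45 = 8.6690%
R_f (intercept) = 8.21% − 0.81 × 8.6690% = 1.1881%
E(R_Eskola) = R_f + β × MRP = 1.1881% + 0.98 × 8.6690% = 9.68%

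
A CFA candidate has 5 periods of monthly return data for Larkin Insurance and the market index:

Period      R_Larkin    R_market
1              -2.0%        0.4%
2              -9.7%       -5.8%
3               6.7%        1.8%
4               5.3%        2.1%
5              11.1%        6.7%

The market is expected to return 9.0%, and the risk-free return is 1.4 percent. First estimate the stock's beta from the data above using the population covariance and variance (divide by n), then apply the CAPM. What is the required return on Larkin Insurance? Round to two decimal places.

14.66%

Mean R_i = (-2.0 − 9.7 + 6.7 + 5.3 + 11.1) / 5 = 2.2800%
Mean R_m = (0.4 − 5.8 + 1.8 + 2.1 + 6.7) / 5 = 1.0400%
Σ(R_i − R̄_i)(R_m − R̄_m) = 141.1640  ⇒  Cov = 141.1640 / 5 = 28.2328
Σ(R_m − R̄_m)² = 80.9320  ⇒  Var(R_m) = 80.9320 / 5 = 16.1864
β = Cov / Var(R_m) = 28.2328 / 16.1864 = 1.7442
MRP = 9.0% − 1.4% = 7.60%
E(R) = R_f + β × MRP = 1.4% + 1.7442 × 7.6% = 14.66%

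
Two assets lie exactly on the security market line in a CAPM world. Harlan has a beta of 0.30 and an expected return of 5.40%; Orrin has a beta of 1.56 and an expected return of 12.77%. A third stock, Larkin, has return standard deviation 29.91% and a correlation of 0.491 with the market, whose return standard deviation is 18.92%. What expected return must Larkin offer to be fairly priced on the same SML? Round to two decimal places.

8.19%

MRP = (12.77% − 5.40%) / (1.56 − 0.30) = 5.8492%
R_f = 5.40% − 0.30 × 5.8492% = 3.6452%
β_Larkin = ρ·σ_i/σ_m = 0.491 × 29.91 / 18.92 = 0.7762
E(R_Larkin) = R_f + β × MRP = 3.6452% + 0.7762 × 5.8492% = 8.19%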